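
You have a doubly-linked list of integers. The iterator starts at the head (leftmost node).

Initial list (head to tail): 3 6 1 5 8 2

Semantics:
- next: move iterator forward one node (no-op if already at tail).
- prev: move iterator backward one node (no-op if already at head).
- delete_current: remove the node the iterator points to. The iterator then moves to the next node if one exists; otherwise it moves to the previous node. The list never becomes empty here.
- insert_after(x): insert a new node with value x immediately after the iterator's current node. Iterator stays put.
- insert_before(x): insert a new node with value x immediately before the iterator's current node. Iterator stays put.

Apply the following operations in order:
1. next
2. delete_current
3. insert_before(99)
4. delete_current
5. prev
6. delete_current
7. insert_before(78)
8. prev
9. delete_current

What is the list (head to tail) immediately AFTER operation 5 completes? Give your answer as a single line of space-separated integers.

After 1 (next): list=[3, 6, 1, 5, 8, 2] cursor@6
After 2 (delete_current): list=[3, 1, 5, 8, 2] cursor@1
After 3 (insert_before(99)): list=[3, 99, 1, 5, 8, 2] cursor@1
After 4 (delete_current): list=[3, 99, 5, 8, 2] cursor@5
After 5 (prev): list=[3, 99, 5, 8, 2] cursor@99

Answer: 3 99 5 8 2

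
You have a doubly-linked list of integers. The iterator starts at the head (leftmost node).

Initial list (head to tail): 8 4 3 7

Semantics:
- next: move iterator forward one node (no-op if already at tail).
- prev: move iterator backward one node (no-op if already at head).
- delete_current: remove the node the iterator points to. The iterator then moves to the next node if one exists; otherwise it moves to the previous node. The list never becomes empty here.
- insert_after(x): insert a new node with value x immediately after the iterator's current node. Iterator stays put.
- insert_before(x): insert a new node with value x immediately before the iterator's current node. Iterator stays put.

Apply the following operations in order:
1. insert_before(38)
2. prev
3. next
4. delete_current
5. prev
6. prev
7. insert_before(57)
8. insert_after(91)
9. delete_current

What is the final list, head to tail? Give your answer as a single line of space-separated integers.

After 1 (insert_before(38)): list=[38, 8, 4, 3, 7] cursor@8
After 2 (prev): list=[38, 8, 4, 3, 7] cursor@38
After 3 (next): list=[38, 8, 4, 3, 7] cursor@8
After 4 (delete_current): list=[38, 4, 3, 7] cursor@4
After 5 (prev): list=[38, 4, 3, 7] cursor@38
After 6 (prev): list=[38, 4, 3, 7] cursor@38
After 7 (insert_before(57)): list=[57, 38, 4, 3, 7] cursor@38
After 8 (insert_after(91)): list=[57, 38, 91, 4, 3, 7] cursor@38
After 9 (delete_current): list=[57, 91, 4, 3, 7] cursor@91

Answer: 57 91 4 3 7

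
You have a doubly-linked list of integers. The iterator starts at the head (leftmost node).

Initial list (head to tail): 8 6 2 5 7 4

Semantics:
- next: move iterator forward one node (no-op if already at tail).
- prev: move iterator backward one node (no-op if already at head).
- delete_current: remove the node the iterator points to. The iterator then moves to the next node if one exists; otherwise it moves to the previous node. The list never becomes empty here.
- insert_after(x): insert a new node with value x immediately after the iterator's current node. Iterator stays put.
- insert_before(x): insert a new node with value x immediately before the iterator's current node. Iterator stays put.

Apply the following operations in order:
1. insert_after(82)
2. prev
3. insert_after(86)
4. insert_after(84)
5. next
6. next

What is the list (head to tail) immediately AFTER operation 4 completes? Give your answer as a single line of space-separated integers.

Answer: 8 84 86 82 6 2 5 7 4

Derivation:
After 1 (insert_after(82)): list=[8, 82, 6, 2, 5, 7, 4] cursor@8
After 2 (prev): list=[8, 82, 6, 2, 5, 7, 4] cursor@8
After 3 (insert_after(86)): list=[8, 86, 82, 6, 2, 5, 7, 4] cursor@8
After 4 (insert_after(84)): list=[8, 84, 86, 82, 6, 2, 5, 7, 4] cursor@8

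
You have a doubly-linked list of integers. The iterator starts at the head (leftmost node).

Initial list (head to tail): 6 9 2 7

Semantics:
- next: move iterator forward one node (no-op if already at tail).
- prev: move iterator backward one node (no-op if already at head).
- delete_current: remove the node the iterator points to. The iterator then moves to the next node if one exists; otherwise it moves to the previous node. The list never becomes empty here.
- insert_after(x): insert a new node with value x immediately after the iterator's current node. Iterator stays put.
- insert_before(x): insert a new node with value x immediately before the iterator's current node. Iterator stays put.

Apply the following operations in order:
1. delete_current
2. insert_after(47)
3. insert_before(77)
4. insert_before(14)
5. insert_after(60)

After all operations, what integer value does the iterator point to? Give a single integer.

Answer: 9

Derivation:
After 1 (delete_current): list=[9, 2, 7] cursor@9
After 2 (insert_after(47)): list=[9, 47, 2, 7] cursor@9
After 3 (insert_before(77)): list=[77, 9, 47, 2, 7] cursor@9
After 4 (insert_before(14)): list=[77, 14, 9, 47, 2, 7] cursor@9
After 5 (insert_after(60)): list=[77, 14, 9, 60, 47, 2, 7] cursor@9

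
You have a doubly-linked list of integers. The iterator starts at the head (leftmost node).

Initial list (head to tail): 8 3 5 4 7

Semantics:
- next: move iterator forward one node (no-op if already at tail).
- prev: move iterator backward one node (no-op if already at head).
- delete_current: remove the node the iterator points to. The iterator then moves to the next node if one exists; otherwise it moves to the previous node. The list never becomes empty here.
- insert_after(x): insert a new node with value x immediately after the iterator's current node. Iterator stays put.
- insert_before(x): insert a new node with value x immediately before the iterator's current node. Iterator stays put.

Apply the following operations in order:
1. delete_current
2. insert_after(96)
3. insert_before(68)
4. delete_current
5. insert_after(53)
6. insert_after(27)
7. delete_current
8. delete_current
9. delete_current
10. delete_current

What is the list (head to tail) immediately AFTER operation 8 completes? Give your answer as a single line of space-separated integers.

After 1 (delete_current): list=[3, 5, 4, 7] cursor@3
After 2 (insert_after(96)): list=[3, 96, 5, 4, 7] cursor@3
After 3 (insert_before(68)): list=[68, 3, 96, 5, 4, 7] cursor@3
After 4 (delete_current): list=[68, 96, 5, 4, 7] cursor@96
After 5 (insert_after(53)): list=[68, 96, 53, 5, 4, 7] cursor@96
After 6 (insert_after(27)): list=[68, 96, 27, 53, 5, 4, 7] cursor@96
After 7 (delete_current): list=[68, 27, 53, 5, 4, 7] cursor@27
After 8 (delete_current): list=[68, 53, 5, 4, 7] cursor@53

Answer: 68 53 5 4 7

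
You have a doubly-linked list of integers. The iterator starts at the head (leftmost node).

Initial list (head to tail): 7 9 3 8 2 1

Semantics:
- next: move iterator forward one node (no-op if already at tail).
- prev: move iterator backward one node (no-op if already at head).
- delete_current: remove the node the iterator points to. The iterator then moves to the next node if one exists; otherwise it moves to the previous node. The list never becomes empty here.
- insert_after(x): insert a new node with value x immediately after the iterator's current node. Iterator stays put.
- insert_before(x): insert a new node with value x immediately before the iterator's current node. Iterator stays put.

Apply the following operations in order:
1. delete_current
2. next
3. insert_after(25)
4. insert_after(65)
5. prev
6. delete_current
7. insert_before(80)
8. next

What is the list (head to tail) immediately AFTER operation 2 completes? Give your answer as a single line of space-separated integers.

Answer: 9 3 8 2 1

Derivation:
After 1 (delete_current): list=[9, 3, 8, 2, 1] cursor@9
After 2 (next): list=[9, 3, 8, 2, 1] cursor@3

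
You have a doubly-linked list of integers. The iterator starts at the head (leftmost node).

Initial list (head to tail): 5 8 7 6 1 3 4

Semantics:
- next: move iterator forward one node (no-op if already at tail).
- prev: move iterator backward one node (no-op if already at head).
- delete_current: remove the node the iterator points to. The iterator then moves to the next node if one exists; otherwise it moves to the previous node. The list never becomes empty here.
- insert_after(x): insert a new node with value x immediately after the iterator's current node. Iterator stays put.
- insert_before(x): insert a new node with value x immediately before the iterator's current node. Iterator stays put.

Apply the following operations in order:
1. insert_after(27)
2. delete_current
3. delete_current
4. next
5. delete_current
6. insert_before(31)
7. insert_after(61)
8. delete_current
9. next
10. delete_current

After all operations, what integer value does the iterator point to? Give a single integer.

Answer: 3

Derivation:
After 1 (insert_after(27)): list=[5, 27, 8, 7, 6, 1, 3, 4] cursor@5
After 2 (delete_current): list=[27, 8, 7, 6, 1, 3, 4] cursor@27
After 3 (delete_current): list=[8, 7, 6, 1, 3, 4] cursor@8
After 4 (next): list=[8, 7, 6, 1, 3, 4] cursor@7
After 5 (delete_current): list=[8, 6, 1, 3, 4] cursor@6
After 6 (insert_before(31)): list=[8, 31, 6, 1, 3, 4] cursor@6
After 7 (insert_after(61)): list=[8, 31, 6, 61, 1, 3, 4] cursor@6
After 8 (delete_current): list=[8, 31, 61, 1, 3, 4] cursor@61
After 9 (next): list=[8, 31, 61, 1, 3, 4] cursor@1
After 10 (delete_current): list=[8, 31, 61, 3, 4] cursor@3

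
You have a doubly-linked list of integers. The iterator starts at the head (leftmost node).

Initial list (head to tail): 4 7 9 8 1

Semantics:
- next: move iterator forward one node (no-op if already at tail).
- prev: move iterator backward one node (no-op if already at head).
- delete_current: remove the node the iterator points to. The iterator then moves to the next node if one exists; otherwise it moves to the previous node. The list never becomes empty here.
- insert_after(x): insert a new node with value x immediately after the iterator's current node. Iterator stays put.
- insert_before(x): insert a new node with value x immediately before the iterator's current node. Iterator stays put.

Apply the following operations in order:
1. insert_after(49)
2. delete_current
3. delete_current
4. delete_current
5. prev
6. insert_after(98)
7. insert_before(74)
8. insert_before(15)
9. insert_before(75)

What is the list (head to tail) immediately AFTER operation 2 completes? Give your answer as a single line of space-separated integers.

Answer: 49 7 9 8 1

Derivation:
After 1 (insert_after(49)): list=[4, 49, 7, 9, 8, 1] cursor@4
After 2 (delete_current): list=[49, 7, 9, 8, 1] cursor@49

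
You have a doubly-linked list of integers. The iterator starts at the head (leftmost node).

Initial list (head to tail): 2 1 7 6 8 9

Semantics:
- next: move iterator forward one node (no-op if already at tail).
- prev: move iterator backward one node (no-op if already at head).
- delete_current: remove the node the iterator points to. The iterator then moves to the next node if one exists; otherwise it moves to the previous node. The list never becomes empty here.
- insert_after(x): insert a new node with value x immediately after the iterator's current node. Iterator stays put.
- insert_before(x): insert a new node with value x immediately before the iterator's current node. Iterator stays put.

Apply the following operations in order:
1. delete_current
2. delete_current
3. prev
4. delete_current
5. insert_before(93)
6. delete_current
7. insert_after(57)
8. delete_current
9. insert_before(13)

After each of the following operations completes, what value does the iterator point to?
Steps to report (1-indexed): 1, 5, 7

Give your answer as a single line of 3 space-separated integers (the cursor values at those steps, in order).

After 1 (delete_current): list=[1, 7, 6, 8, 9] cursor@1
After 2 (delete_current): list=[7, 6, 8, 9] cursor@7
After 3 (prev): list=[7, 6, 8, 9] cursor@7
After 4 (delete_current): list=[6, 8, 9] cursor@6
After 5 (insert_before(93)): list=[93, 6, 8, 9] cursor@6
After 6 (delete_current): list=[93, 8, 9] cursor@8
After 7 (insert_after(57)): list=[93, 8, 57, 9] cursor@8
After 8 (delete_current): list=[93, 57, 9] cursor@57
After 9 (insert_before(13)): list=[93, 13, 57, 9] cursor@57

Answer: 1 6 8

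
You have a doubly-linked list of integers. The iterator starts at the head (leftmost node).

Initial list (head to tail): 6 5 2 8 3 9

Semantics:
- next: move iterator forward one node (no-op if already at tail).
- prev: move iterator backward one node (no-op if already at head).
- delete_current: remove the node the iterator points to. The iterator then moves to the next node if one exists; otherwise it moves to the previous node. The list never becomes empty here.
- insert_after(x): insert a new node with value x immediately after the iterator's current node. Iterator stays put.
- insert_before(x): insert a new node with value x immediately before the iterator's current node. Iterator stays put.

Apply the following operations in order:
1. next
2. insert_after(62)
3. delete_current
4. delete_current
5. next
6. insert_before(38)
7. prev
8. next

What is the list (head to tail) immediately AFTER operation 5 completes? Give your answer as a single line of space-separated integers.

Answer: 6 2 8 3 9

Derivation:
After 1 (next): list=[6, 5, 2, 8, 3, 9] cursor@5
After 2 (insert_after(62)): list=[6, 5, 62, 2, 8, 3, 9] cursor@5
After 3 (delete_current): list=[6, 62, 2, 8, 3, 9] cursor@62
After 4 (delete_current): list=[6, 2, 8, 3, 9] cursor@2
After 5 (next): list=[6, 2, 8, 3, 9] cursor@8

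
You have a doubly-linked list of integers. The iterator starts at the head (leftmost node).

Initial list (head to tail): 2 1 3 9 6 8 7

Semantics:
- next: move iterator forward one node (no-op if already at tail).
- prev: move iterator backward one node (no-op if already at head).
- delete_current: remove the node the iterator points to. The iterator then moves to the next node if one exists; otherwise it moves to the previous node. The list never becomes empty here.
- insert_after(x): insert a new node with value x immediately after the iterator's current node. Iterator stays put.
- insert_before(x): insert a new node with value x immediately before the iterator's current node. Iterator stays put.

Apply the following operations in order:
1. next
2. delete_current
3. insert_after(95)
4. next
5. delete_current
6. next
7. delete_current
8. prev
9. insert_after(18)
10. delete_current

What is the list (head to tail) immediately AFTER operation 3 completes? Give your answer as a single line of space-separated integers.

Answer: 2 3 95 9 6 8 7

Derivation:
After 1 (next): list=[2, 1, 3, 9, 6, 8, 7] cursor@1
After 2 (delete_current): list=[2, 3, 9, 6, 8, 7] cursor@3
After 3 (insert_after(95)): list=[2, 3, 95, 9, 6, 8, 7] cursor@3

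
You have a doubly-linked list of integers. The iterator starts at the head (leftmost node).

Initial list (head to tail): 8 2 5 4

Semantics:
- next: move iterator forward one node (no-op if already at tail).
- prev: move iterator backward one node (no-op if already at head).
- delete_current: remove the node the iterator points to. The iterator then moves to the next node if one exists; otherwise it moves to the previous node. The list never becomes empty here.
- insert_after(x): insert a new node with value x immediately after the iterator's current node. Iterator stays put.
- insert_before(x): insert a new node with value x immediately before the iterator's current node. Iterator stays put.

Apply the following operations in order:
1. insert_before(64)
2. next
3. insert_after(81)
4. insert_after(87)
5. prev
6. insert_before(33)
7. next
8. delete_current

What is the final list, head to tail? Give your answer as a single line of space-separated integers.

Answer: 64 33 8 87 81 5 4

Derivation:
After 1 (insert_before(64)): list=[64, 8, 2, 5, 4] cursor@8
After 2 (next): list=[64, 8, 2, 5, 4] cursor@2
After 3 (insert_after(81)): list=[64, 8, 2, 81, 5, 4] cursor@2
After 4 (insert_after(87)): list=[64, 8, 2, 87, 81, 5, 4] cursor@2
After 5 (prev): list=[64, 8, 2, 87, 81, 5, 4] cursor@8
After 6 (insert_before(33)): list=[64, 33, 8, 2, 87, 81, 5, 4] cursor@8
After 7 (next): list=[64, 33, 8, 2, 87, 81, 5, 4] cursor@2
After 8 (delete_current): list=[64, 33, 8, 87, 81, 5, 4] cursor@87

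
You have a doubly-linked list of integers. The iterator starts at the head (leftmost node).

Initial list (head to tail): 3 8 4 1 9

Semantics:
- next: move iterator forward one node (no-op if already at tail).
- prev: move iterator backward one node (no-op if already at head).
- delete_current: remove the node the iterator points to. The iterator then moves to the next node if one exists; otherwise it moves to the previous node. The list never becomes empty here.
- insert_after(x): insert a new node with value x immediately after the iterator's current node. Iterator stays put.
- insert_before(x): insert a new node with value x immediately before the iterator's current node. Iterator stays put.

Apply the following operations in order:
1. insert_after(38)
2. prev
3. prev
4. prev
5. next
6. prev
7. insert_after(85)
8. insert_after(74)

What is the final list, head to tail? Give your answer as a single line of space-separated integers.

After 1 (insert_after(38)): list=[3, 38, 8, 4, 1, 9] cursor@3
After 2 (prev): list=[3, 38, 8, 4, 1, 9] cursor@3
After 3 (prev): list=[3, 38, 8, 4, 1, 9] cursor@3
After 4 (prev): list=[3, 38, 8, 4, 1, 9] cursor@3
After 5 (next): list=[3, 38, 8, 4, 1, 9] cursor@38
After 6 (prev): list=[3, 38, 8, 4, 1, 9] cursor@3
After 7 (insert_after(85)): list=[3, 85, 38, 8, 4, 1, 9] cursor@3
After 8 (insert_after(74)): list=[3, 74, 85, 38, 8, 4, 1, 9] cursor@3

Answer: 3 74 85 38 8 4 1 9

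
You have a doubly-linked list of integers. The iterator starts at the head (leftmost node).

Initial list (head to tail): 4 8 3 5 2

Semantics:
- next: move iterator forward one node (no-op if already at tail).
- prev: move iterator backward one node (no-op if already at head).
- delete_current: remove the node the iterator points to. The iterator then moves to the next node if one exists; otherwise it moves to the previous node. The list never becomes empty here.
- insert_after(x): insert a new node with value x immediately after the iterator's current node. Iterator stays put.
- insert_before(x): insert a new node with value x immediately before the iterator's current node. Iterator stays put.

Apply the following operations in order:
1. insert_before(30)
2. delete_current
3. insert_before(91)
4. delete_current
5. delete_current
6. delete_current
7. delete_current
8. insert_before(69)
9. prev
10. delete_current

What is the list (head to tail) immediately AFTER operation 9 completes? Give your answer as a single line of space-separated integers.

After 1 (insert_before(30)): list=[30, 4, 8, 3, 5, 2] cursor@4
After 2 (delete_current): list=[30, 8, 3, 5, 2] cursor@8
After 3 (insert_before(91)): list=[30, 91, 8, 3, 5, 2] cursor@8
After 4 (delete_current): list=[30, 91, 3, 5, 2] cursor@3
After 5 (delete_current): list=[30, 91, 5, 2] cursor@5
After 6 (delete_current): list=[30, 91, 2] cursor@2
After 7 (delete_current): list=[30, 91] cursor@91
After 8 (insert_before(69)): list=[30, 69, 91] cursor@91
After 9 (prev): list=[30, 69, 91] cursor@69

Answer: 30 69 91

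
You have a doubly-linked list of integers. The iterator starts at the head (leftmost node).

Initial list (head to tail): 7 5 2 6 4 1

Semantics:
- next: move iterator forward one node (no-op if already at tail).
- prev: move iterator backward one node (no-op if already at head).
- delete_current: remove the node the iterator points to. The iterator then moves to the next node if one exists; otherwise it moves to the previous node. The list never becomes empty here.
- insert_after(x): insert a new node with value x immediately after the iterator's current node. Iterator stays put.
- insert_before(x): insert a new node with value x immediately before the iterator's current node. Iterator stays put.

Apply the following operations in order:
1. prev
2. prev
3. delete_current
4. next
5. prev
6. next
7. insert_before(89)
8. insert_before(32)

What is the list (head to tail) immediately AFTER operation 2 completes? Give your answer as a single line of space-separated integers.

After 1 (prev): list=[7, 5, 2, 6, 4, 1] cursor@7
After 2 (prev): list=[7, 5, 2, 6, 4, 1] cursor@7

Answer: 7 5 2 6 4 1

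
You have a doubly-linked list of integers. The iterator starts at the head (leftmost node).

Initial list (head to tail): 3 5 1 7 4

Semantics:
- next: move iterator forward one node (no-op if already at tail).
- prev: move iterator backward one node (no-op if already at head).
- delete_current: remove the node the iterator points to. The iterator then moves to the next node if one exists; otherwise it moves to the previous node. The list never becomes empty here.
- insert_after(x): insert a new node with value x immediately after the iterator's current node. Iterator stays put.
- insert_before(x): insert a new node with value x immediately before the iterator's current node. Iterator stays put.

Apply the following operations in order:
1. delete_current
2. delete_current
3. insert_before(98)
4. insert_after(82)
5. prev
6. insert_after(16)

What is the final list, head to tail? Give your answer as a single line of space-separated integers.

Answer: 98 16 1 82 7 4

Derivation:
After 1 (delete_current): list=[5, 1, 7, 4] cursor@5
After 2 (delete_current): list=[1, 7, 4] cursor@1
After 3 (insert_before(98)): list=[98, 1, 7, 4] cursor@1
After 4 (insert_after(82)): list=[98, 1, 82, 7, 4] cursor@1
After 5 (prev): list=[98, 1, 82, 7, 4] cursor@98
After 6 (insert_after(16)): list=[98, 16, 1, 82, 7, 4] cursor@98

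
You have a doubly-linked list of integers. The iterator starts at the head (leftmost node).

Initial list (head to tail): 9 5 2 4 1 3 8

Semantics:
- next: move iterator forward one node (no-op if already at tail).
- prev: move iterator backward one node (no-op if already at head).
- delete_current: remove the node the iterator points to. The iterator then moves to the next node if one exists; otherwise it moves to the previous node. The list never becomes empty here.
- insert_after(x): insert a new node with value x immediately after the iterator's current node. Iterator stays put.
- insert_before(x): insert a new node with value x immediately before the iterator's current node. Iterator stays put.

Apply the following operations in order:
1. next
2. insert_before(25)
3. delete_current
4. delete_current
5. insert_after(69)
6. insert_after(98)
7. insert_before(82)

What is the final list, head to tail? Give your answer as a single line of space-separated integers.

After 1 (next): list=[9, 5, 2, 4, 1, 3, 8] cursor@5
After 2 (insert_before(25)): list=[9, 25, 5, 2, 4, 1, 3, 8] cursor@5
After 3 (delete_current): list=[9, 25, 2, 4, 1, 3, 8] cursor@2
After 4 (delete_current): list=[9, 25, 4, 1, 3, 8] cursor@4
After 5 (insert_after(69)): list=[9, 25, 4, 69, 1, 3, 8] cursor@4
After 6 (insert_after(98)): list=[9, 25, 4, 98, 69, 1, 3, 8] cursor@4
After 7 (insert_before(82)): list=[9, 25, 82, 4, 98, 69, 1, 3, 8] cursor@4

Answer: 9 25 82 4 98 69 1 3 8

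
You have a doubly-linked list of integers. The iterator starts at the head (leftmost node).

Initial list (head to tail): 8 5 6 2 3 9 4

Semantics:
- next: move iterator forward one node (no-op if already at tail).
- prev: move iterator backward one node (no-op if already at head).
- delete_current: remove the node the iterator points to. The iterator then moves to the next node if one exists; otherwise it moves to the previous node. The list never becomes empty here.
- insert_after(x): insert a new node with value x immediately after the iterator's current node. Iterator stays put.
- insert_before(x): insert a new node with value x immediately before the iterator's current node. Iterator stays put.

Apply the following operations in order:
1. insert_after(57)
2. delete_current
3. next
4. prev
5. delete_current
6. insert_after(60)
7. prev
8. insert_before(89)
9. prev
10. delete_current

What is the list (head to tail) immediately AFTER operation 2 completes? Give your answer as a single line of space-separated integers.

After 1 (insert_after(57)): list=[8, 57, 5, 6, 2, 3, 9, 4] cursor@8
After 2 (delete_current): list=[57, 5, 6, 2, 3, 9, 4] cursor@57

Answer: 57 5 6 2 3 9 4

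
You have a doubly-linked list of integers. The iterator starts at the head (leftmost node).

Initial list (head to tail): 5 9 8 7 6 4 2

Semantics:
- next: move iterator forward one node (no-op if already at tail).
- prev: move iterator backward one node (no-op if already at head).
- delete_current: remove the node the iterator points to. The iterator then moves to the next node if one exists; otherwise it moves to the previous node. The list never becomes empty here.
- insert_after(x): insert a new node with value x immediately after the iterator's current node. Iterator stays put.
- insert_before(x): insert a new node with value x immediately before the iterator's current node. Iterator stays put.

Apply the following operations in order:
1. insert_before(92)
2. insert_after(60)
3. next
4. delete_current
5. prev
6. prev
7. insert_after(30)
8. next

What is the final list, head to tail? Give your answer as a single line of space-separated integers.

Answer: 92 30 5 9 8 7 6 4 2

Derivation:
After 1 (insert_before(92)): list=[92, 5, 9, 8, 7, 6, 4, 2] cursor@5
After 2 (insert_after(60)): list=[92, 5, 60, 9, 8, 7, 6, 4, 2] cursor@5
After 3 (next): list=[92, 5, 60, 9, 8, 7, 6, 4, 2] cursor@60
After 4 (delete_current): list=[92, 5, 9, 8, 7, 6, 4, 2] cursor@9
After 5 (prev): list=[92, 5, 9, 8, 7, 6, 4, 2] cursor@5
After 6 (prev): list=[92, 5, 9, 8, 7, 6, 4, 2] cursor@92
After 7 (insert_after(30)): list=[92, 30, 5, 9, 8, 7, 6, 4, 2] cursor@92
After 8 (next): list=[92, 30, 5, 9, 8, 7, 6, 4, 2] cursor@30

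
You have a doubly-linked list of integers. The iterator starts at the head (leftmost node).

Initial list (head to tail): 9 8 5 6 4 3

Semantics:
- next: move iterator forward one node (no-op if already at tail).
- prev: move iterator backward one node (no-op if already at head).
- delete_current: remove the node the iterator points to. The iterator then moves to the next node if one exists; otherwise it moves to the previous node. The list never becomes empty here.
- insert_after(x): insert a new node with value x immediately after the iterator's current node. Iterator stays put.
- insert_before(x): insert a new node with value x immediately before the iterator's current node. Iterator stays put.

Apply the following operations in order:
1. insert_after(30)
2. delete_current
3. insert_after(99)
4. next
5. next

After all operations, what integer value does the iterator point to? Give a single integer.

Answer: 8

Derivation:
After 1 (insert_after(30)): list=[9, 30, 8, 5, 6, 4, 3] cursor@9
After 2 (delete_current): list=[30, 8, 5, 6, 4, 3] cursor@30
After 3 (insert_after(99)): list=[30, 99, 8, 5, 6, 4, 3] cursor@30
After 4 (next): list=[30, 99, 8, 5, 6, 4, 3] cursor@99
After 5 (next): list=[30, 99, 8, 5, 6, 4, 3] cursor@8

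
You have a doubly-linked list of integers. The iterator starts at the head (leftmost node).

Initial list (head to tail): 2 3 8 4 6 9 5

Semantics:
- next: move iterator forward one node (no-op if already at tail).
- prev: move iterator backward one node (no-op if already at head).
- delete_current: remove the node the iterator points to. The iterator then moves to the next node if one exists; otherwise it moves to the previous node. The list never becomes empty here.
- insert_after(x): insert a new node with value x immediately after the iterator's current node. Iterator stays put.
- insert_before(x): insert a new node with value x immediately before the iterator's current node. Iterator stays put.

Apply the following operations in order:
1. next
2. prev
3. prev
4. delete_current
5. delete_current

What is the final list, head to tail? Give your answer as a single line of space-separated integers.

Answer: 8 4 6 9 5

Derivation:
After 1 (next): list=[2, 3, 8, 4, 6, 9, 5] cursor@3
After 2 (prev): list=[2, 3, 8, 4, 6, 9, 5] cursor@2
After 3 (prev): list=[2, 3, 8, 4, 6, 9, 5] cursor@2
After 4 (delete_current): list=[3, 8, 4, 6, 9, 5] cursor@3
After 5 (delete_current): list=[8, 4, 6, 9, 5] cursor@8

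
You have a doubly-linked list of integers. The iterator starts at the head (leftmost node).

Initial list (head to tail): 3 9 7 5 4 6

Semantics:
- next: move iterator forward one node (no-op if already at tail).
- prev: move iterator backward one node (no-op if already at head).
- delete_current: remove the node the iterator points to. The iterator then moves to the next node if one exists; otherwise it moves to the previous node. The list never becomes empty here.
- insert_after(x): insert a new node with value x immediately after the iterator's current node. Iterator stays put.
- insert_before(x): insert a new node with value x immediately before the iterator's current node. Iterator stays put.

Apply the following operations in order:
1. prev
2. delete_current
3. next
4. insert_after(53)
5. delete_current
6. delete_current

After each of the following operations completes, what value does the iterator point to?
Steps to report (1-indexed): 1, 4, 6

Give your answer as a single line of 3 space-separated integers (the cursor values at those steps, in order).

After 1 (prev): list=[3, 9, 7, 5, 4, 6] cursor@3
After 2 (delete_current): list=[9, 7, 5, 4, 6] cursor@9
After 3 (next): list=[9, 7, 5, 4, 6] cursor@7
After 4 (insert_after(53)): list=[9, 7, 53, 5, 4, 6] cursor@7
After 5 (delete_current): list=[9, 53, 5, 4, 6] cursor@53
After 6 (delete_current): list=[9, 5, 4, 6] cursor@5

Answer: 3 7 5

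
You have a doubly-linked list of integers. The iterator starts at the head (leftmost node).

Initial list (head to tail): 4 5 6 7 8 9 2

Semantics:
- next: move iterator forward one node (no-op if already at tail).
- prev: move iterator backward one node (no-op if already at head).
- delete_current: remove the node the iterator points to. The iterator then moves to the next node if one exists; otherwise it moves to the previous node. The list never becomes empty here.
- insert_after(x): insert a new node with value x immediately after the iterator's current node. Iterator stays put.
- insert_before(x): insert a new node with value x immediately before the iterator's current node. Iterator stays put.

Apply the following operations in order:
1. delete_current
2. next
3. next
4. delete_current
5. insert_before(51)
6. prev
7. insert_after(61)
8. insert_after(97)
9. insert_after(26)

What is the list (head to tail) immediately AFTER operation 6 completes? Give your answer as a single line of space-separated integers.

Answer: 5 6 51 8 9 2

Derivation:
After 1 (delete_current): list=[5, 6, 7, 8, 9, 2] cursor@5
After 2 (next): list=[5, 6, 7, 8, 9, 2] cursor@6
After 3 (next): list=[5, 6, 7, 8, 9, 2] cursor@7
After 4 (delete_current): list=[5, 6, 8, 9, 2] cursor@8
After 5 (insert_before(51)): list=[5, 6, 51, 8, 9, 2] cursor@8
After 6 (prev): list=[5, 6, 51, 8, 9, 2] cursor@51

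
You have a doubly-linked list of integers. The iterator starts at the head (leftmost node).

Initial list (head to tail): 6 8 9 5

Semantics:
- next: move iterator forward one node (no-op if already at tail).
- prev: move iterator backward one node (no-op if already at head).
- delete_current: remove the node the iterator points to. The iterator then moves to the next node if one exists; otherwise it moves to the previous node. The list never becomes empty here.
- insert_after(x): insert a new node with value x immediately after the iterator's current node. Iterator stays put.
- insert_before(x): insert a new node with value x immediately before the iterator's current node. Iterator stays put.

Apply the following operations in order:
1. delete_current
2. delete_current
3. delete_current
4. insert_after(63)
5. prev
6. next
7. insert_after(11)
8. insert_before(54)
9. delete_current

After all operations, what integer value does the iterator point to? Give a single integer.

After 1 (delete_current): list=[8, 9, 5] cursor@8
After 2 (delete_current): list=[9, 5] cursor@9
After 3 (delete_current): list=[5] cursor@5
After 4 (insert_after(63)): list=[5, 63] cursor@5
After 5 (prev): list=[5, 63] cursor@5
After 6 (next): list=[5, 63] cursor@63
After 7 (insert_after(11)): list=[5, 63, 11] cursor@63
After 8 (insert_before(54)): list=[5, 54, 63, 11] cursor@63
After 9 (delete_current): list=[5, 54, 11] cursor@11

Answer: 11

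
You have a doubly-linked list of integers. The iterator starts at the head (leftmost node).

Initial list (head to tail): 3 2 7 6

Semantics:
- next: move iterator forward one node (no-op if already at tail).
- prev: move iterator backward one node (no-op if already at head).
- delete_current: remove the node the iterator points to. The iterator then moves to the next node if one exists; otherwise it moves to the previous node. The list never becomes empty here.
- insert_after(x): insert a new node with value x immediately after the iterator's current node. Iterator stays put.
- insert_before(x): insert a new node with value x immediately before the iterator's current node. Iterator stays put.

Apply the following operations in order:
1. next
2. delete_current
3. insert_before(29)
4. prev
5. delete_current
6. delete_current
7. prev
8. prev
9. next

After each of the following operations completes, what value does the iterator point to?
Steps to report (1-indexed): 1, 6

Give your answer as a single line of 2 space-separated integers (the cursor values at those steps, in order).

Answer: 2 6

Derivation:
After 1 (next): list=[3, 2, 7, 6] cursor@2
After 2 (delete_current): list=[3, 7, 6] cursor@7
After 3 (insert_before(29)): list=[3, 29, 7, 6] cursor@7
After 4 (prev): list=[3, 29, 7, 6] cursor@29
After 5 (delete_current): list=[3, 7, 6] cursor@7
After 6 (delete_current): list=[3, 6] cursor@6
After 7 (prev): list=[3, 6] cursor@3
After 8 (prev): list=[3, 6] cursor@3
After 9 (next): list=[3, 6] cursor@6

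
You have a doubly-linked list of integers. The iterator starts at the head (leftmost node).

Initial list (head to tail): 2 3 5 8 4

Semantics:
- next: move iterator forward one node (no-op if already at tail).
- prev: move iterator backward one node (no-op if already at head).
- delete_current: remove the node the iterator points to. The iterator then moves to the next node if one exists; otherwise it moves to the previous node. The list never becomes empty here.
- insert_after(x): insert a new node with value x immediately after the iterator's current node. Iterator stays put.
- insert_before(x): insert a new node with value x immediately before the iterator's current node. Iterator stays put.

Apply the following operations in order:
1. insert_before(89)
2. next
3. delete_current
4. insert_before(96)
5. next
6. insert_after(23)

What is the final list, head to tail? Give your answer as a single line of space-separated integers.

Answer: 89 2 96 5 8 23 4

Derivation:
After 1 (insert_before(89)): list=[89, 2, 3, 5, 8, 4] cursor@2
After 2 (next): list=[89, 2, 3, 5, 8, 4] cursor@3
After 3 (delete_current): list=[89, 2, 5, 8, 4] cursor@5
After 4 (insert_before(96)): list=[89, 2, 96, 5, 8, 4] cursor@5
After 5 (next): list=[89, 2, 96, 5, 8, 4] cursor@8
After 6 (insert_after(23)): list=[89, 2, 96, 5, 8, 23, 4] cursor@8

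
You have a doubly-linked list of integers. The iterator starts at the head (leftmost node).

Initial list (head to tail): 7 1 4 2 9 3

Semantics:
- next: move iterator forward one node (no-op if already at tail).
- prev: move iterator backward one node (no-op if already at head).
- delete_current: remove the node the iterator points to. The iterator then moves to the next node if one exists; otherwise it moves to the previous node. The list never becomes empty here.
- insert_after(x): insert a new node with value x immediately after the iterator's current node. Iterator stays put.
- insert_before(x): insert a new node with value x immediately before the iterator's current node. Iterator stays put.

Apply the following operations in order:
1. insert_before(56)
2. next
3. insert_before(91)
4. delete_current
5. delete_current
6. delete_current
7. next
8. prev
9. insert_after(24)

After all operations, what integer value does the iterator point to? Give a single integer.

After 1 (insert_before(56)): list=[56, 7, 1, 4, 2, 9, 3] cursor@7
After 2 (next): list=[56, 7, 1, 4, 2, 9, 3] cursor@1
After 3 (insert_before(91)): list=[56, 7, 91, 1, 4, 2, 9, 3] cursor@1
After 4 (delete_current): list=[56, 7, 91, 4, 2, 9, 3] cursor@4
After 5 (delete_current): list=[56, 7, 91, 2, 9, 3] cursor@2
After 6 (delete_current): list=[56, 7, 91, 9, 3] cursor@9
After 7 (next): list=[56, 7, 91, 9, 3] cursor@3
After 8 (prev): list=[56, 7, 91, 9, 3] cursor@9
After 9 (insert_after(24)): list=[56, 7, 91, 9, 24, 3] cursor@9

Answer: 9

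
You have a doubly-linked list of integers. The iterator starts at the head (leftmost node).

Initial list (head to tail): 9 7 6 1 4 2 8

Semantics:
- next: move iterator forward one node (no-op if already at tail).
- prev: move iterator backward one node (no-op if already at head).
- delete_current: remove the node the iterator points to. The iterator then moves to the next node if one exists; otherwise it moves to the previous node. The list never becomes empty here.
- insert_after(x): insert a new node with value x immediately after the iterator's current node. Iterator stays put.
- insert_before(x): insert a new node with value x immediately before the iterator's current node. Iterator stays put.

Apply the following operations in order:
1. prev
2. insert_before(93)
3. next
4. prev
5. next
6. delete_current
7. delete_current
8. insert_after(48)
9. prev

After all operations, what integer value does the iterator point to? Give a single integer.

Answer: 9

Derivation:
After 1 (prev): list=[9, 7, 6, 1, 4, 2, 8] cursor@9
After 2 (insert_before(93)): list=[93, 9, 7, 6, 1, 4, 2, 8] cursor@9
After 3 (next): list=[93, 9, 7, 6, 1, 4, 2, 8] cursor@7
After 4 (prev): list=[93, 9, 7, 6, 1, 4, 2, 8] cursor@9
After 5 (next): list=[93, 9, 7, 6, 1, 4, 2, 8] cursor@7
After 6 (delete_current): list=[93, 9, 6, 1, 4, 2, 8] cursor@6
After 7 (delete_current): list=[93, 9, 1, 4, 2, 8] cursor@1
After 8 (insert_after(48)): list=[93, 9, 1, 48, 4, 2, 8] cursor@1
After 9 (prev): list=[93, 9, 1, 48, 4, 2, 8] cursor@9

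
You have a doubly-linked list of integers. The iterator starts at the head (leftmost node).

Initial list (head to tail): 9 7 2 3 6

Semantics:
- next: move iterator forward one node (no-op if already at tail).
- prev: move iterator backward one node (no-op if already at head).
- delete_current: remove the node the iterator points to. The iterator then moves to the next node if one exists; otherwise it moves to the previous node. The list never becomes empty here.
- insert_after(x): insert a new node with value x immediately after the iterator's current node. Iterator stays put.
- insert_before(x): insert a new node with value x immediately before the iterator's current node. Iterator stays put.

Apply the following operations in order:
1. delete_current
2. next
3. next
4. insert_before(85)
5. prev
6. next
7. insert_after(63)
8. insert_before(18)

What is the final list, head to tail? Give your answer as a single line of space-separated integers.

After 1 (delete_current): list=[7, 2, 3, 6] cursor@7
After 2 (next): list=[7, 2, 3, 6] cursor@2
After 3 (next): list=[7, 2, 3, 6] cursor@3
After 4 (insert_before(85)): list=[7, 2, 85, 3, 6] cursor@3
After 5 (prev): list=[7, 2, 85, 3, 6] cursor@85
After 6 (next): list=[7, 2, 85, 3, 6] cursor@3
After 7 (insert_after(63)): list=[7, 2, 85, 3, 63, 6] cursor@3
After 8 (insert_before(18)): list=[7, 2, 85, 18, 3, 63, 6] cursor@3

Answer: 7 2 85 18 3 63 6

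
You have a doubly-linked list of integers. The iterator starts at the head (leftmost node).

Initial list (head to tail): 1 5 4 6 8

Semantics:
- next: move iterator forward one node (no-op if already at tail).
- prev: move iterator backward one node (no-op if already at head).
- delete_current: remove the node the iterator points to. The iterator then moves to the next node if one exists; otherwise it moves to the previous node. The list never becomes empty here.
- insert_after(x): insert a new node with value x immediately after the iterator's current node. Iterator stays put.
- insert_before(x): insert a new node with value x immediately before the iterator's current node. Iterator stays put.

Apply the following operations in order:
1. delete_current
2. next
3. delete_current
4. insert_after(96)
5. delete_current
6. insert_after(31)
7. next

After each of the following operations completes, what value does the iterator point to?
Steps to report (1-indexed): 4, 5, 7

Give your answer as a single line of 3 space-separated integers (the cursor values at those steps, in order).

Answer: 6 96 31

Derivation:
After 1 (delete_current): list=[5, 4, 6, 8] cursor@5
After 2 (next): list=[5, 4, 6, 8] cursor@4
After 3 (delete_current): list=[5, 6, 8] cursor@6
After 4 (insert_after(96)): list=[5, 6, 96, 8] cursor@6
After 5 (delete_current): list=[5, 96, 8] cursor@96
After 6 (insert_after(31)): list=[5, 96, 31, 8] cursor@96
After 7 (next): list=[5, 96, 31, 8] cursor@31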